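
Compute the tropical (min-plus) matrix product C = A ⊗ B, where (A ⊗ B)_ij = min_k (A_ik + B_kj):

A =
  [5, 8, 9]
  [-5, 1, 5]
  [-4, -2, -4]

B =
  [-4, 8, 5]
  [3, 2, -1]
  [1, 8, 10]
A ⊗ B =
  [1, 10, 7]
  [-9, 3, 0]
  [-8, 0, -3]

Apply the min-plus product entry-by-entry:
  C[0][0] = min over k of (A[0][0] + B[0][0] = 5 + -4 = 1, A[0][1] + B[1][0] = 8 + 3 = 11, A[0][2] + B[2][0] = 9 + 1 = 10) = 1 (attained at k = 0)
  C[0][1] = min over k of (A[0][0] + B[0][1] = 5 + 8 = 13, A[0][1] + B[1][1] = 8 + 2 = 10, A[0][2] + B[2][1] = 9 + 8 = 17) = 10 (attained at k = 1)
  C[0][2] = min over k of (A[0][0] + B[0][2] = 5 + 5 = 10, A[0][1] + B[1][2] = 8 + -1 = 7, A[0][2] + B[2][2] = 9 + 10 = 19) = 7 (attained at k = 1)
  C[1][0] = min over k of (A[1][0] + B[0][0] = -5 + -4 = -9, A[1][1] + B[1][0] = 1 + 3 = 4, A[1][2] + B[2][0] = 5 + 1 = 6) = -9 (attained at k = 0)
  C[1][1] = min over k of (A[1][0] + B[0][1] = -5 + 8 = 3, A[1][1] + B[1][1] = 1 + 2 = 3, A[1][2] + B[2][1] = 5 + 8 = 13) = 3 (attained at k = 0)
  C[1][2] = min over k of (A[1][0] + B[0][2] = -5 + 5 = 0, A[1][1] + B[1][2] = 1 + -1 = 0, A[1][2] + B[2][2] = 5 + 10 = 15) = 0 (attained at k = 0)
  C[2][0] = min over k of (A[2][0] + B[0][0] = -4 + -4 = -8, A[2][1] + B[1][0] = -2 + 3 = 1, A[2][2] + B[2][0] = -4 + 1 = -3) = -8 (attained at k = 0)
  C[2][1] = min over k of (A[2][0] + B[0][1] = -4 + 8 = 4, A[2][1] + B[1][1] = -2 + 2 = 0, A[2][2] + B[2][1] = -4 + 8 = 4) = 0 (attained at k = 1)
  C[2][2] = min over k of (A[2][0] + B[0][2] = -4 + 5 = 1, A[2][1] + B[1][2] = -2 + -1 = -3, A[2][2] + B[2][2] = -4 + 10 = 6) = -3 (attained at k = 1)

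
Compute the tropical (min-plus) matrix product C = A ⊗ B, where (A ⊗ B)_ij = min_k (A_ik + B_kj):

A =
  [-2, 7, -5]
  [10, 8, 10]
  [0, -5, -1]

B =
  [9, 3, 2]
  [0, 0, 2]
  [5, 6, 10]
A ⊗ B =
  [0, 1, 0]
  [8, 8, 10]
  [-5, -5, -3]

Apply the min-plus product entry-by-entry:
  C[0][0] = min over k of (A[0][0] + B[0][0] = -2 + 9 = 7, A[0][1] + B[1][0] = 7 + 0 = 7, A[0][2] + B[2][0] = -5 + 5 = 0) = 0 (attained at k = 2)
  C[0][1] = min over k of (A[0][0] + B[0][1] = -2 + 3 = 1, A[0][1] + B[1][1] = 7 + 0 = 7, A[0][2] + B[2][1] = -5 + 6 = 1) = 1 (attained at k = 0)
  C[0][2] = min over k of (A[0][0] + B[0][2] = -2 + 2 = 0, A[0][1] + B[1][2] = 7 + 2 = 9, A[0][2] + B[2][2] = -5 + 10 = 5) = 0 (attained at k = 0)
  C[1][0] = min over k of (A[1][0] + B[0][0] = 10 + 9 = 19, A[1][1] + B[1][0] = 8 + 0 = 8, A[1][2] + B[2][0] = 10 + 5 = 15) = 8 (attained at k = 1)
  C[1][1] = min over k of (A[1][0] + B[0][1] = 10 + 3 = 13, A[1][1] + B[1][1] = 8 + 0 = 8, A[1][2] + B[2][1] = 10 + 6 = 16) = 8 (attained at k = 1)
  C[1][2] = min over k of (A[1][0] + B[0][2] = 10 + 2 = 12, A[1][1] + B[1][2] = 8 + 2 = 10, A[1][2] + B[2][2] = 10 + 10 = 20) = 10 (attained at k = 1)
  C[2][0] = min over k of (A[2][0] + B[0][0] = 0 + 9 = 9, A[2][1] + B[1][0] = -5 + 0 = -5, A[2][2] + B[2][0] = -1 + 5 = 4) = -5 (attained at k = 1)
  C[2][1] = min over k of (A[2][0] + B[0][1] = 0 + 3 = 3, A[2][1] + B[1][1] = -5 + 0 = -5, A[2][2] + B[2][1] = -1 + 6 = 5) = -5 (attained at k = 1)
  C[2][2] = min over k of (A[2][0] + B[0][2] = 0 + 2 = 2, A[2][1] + B[1][2] = -5 + 2 = -3, A[2][2] + B[2][2] = -1 + 10 = 9) = -3 (attained at k = 1)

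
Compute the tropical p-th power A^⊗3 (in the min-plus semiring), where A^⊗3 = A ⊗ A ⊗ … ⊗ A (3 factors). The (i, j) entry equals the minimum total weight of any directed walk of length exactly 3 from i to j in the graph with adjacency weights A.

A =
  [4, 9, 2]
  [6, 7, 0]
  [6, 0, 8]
A^⊗3 =
  [8, 6, 2]
  [6, 7, 0]
  [6, 0, 7]

Each entry (A^⊗3)_ij equals the minimum over all length-3 walks i = v_0 → v_1 → … → v_3 = j of Σ_t A[v_t][v_{t+1}]. For example, for (i, j) = (0, 2) we minimise over 9 possible intermediate vertex sequences; the minimum is 2, attained along the walk 0 → 2 → 1 → 2.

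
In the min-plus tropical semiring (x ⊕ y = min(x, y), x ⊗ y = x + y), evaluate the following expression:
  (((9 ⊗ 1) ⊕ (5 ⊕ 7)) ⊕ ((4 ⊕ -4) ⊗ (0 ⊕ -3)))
(((9 ⊗ 1) ⊕ (5 ⊕ 7)) ⊕ ((4 ⊕ -4) ⊗ (0 ⊕ -3))) = -7

Expand innermost to outermost. Recall ⊕ takes the minimum of its arguments and ⊗ takes their sum. Working out the expression (((9 ⊗ 1) ⊕ (5 ⊕ 7)) ⊕ ((4 ⊕ -4) ⊗ (0 ⊕ -3))) gives -7.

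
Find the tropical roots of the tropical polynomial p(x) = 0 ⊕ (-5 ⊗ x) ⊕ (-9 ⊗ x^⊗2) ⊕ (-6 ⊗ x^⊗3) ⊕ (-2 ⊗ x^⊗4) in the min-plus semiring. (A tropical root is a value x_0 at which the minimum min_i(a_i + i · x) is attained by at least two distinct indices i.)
Roots: {-4, -3, 4, 5}

Each tropical root is a break point of the lower envelope of the lines y = a_i + i · x (there are 5 lines, with slopes 0, 1, ..., 4). Only the lines that attain the minimum somewhere contribute to roots; other lines are dominated. Here the surviving (envelope) indices are i = 4, i = 3, i = 2, i = 1, i = 0.
Intersections between consecutive envelope lines give the roots: for adjacent envelope indices i < j the intersection is x = (a_i − a_j) / (j − i). Reading off the sorted break points: {-4, -3, 4, 5}.
Verification: at each break x_0, at least two indices attain the minimum of min_i(a_i + i · x_0).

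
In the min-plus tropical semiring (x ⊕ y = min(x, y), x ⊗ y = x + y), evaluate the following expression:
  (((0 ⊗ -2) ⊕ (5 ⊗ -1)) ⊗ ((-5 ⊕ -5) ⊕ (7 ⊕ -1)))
(((0 ⊗ -2) ⊕ (5 ⊗ -1)) ⊗ ((-5 ⊕ -5) ⊕ (7 ⊕ -1))) = -7

Expand innermost to outermost. Recall ⊕ takes the minimum of its arguments and ⊗ takes their sum. Working out the expression (((0 ⊗ -2) ⊕ (5 ⊗ -1)) ⊗ ((-5 ⊕ -5) ⊕ (7 ⊕ -1))) gives -7.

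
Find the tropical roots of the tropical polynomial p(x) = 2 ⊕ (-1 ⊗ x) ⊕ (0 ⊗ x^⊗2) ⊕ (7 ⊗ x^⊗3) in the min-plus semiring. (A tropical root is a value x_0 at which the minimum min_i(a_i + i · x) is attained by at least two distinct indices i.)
Roots: {-7, -1, 3}

Each tropical root is a break point of the lower envelope of the lines y = a_i + i · x (there are 4 lines, with slopes 0, 1, ..., 3). Only the lines that attain the minimum somewhere contribute to roots; other lines are dominated. Here the surviving (envelope) indices are i = 3, i = 2, i = 1, i = 0.
Intersections between consecutive envelope lines give the roots: for adjacent envelope indices i < j the intersection is x = (a_i − a_j) / (j − i). Reading off the sorted break points: {-7, -1, 3}.
Verification: at each break x_0, at least two indices attain the minimum of min_i(a_i + i · x_0).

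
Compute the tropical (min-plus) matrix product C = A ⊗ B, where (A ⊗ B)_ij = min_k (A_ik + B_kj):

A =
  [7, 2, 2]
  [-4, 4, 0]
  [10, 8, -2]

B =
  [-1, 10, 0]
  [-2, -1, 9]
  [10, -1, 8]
A ⊗ B =
  [0, 1, 7]
  [-5, -1, -4]
  [6, -3, 6]

Apply the min-plus product entry-by-entry:
  C[0][0] = min over k of (A[0][0] + B[0][0] = 7 + -1 = 6, A[0][1] + B[1][0] = 2 + -2 = 0, A[0][2] + B[2][0] = 2 + 10 = 12) = 0 (attained at k = 1)
  C[0][1] = min over k of (A[0][0] + B[0][1] = 7 + 10 = 17, A[0][1] + B[1][1] = 2 + -1 = 1, A[0][2] + B[2][1] = 2 + -1 = 1) = 1 (attained at k = 1)
  C[0][2] = min over k of (A[0][0] + B[0][2] = 7 + 0 = 7, A[0][1] + B[1][2] = 2 + 9 = 11, A[0][2] + B[2][2] = 2 + 8 = 10) = 7 (attained at k = 0)
  C[1][0] = min over k of (A[1][0] + B[0][0] = -4 + -1 = -5, A[1][1] + B[1][0] = 4 + -2 = 2, A[1][2] + B[2][0] = 0 + 10 = 10) = -5 (attained at k = 0)
  C[1][1] = min over k of (A[1][0] + B[0][1] = -4 + 10 = 6, A[1][1] + B[1][1] = 4 + -1 = 3, A[1][2] + B[2][1] = 0 + -1 = -1) = -1 (attained at k = 2)
  C[1][2] = min over k of (A[1][0] + B[0][2] = -4 + 0 = -4, A[1][1] + B[1][2] = 4 + 9 = 13, A[1][2] + B[2][2] = 0 + 8 = 8) = -4 (attained at k = 0)
  C[2][0] = min over k of (A[2][0] + B[0][0] = 10 + -1 = 9, A[2][1] + B[1][0] = 8 + -2 = 6, A[2][2] + B[2][0] = -2 + 10 = 8) = 6 (attained at k = 1)
  C[2][1] = min over k of (A[2][0] + B[0][1] = 10 + 10 = 20, A[2][1] + B[1][1] = 8 + -1 = 7, A[2][2] + B[2][1] = -2 + -1 = -3) = -3 (attained at k = 2)
  C[2][2] = min over k of (A[2][0] + B[0][2] = 10 + 0 = 10, A[2][1] + B[1][2] = 8 + 9 = 17, A[2][2] + B[2][2] = -2 + 8 = 6) = 6 (attained at k = 2)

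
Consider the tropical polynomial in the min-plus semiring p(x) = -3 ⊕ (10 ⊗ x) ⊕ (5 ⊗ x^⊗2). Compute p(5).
p(5) = -3

A tropical monomial a ⊗ x^⊗i evaluates to a + i · x. Evaluating each term at x = 5:
  Term 0 contributes -3 + 0 · 5 = -3
  Term 1 contributes 10 + 1 · 5 = 15
  Term 2 contributes 5 + 2 · 5 = 15
p(5) = ⊕ of these = min[-3, 15, 15] = -3.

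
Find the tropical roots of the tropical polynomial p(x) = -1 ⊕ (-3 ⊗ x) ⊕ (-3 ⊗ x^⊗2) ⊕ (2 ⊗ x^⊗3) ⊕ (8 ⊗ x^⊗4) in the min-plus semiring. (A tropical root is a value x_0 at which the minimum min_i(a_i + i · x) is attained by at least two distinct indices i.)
Roots: {-6, -5, 0, 2}

Each tropical root is a break point of the lower envelope of the lines y = a_i + i · x (there are 5 lines, with slopes 0, 1, ..., 4). Only the lines that attain the minimum somewhere contribute to roots; other lines are dominated. Here the surviving (envelope) indices are i = 4, i = 3, i = 2, i = 1, i = 0.
Intersections between consecutive envelope lines give the roots: for adjacent envelope indices i < j the intersection is x = (a_i − a_j) / (j − i). Reading off the sorted break points: {-6, -5, 0, 2}.
Verification: at each break x_0, at least two indices attain the minimum of min_i(a_i + i · x_0).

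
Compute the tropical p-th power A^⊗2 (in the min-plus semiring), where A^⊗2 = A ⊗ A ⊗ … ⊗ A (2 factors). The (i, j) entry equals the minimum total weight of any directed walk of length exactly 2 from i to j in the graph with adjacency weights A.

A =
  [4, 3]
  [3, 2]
A^⊗2 =
  [6, 5]
  [5, 4]

Each entry (A^⊗2)_ij equals the minimum over all length-2 walks i = v_0 → v_1 → … → v_2 = j of Σ_t A[v_t][v_{t+1}]. For example, for (i, j) = (0, 1) we minimise over 2 possible intermediate vertex sequences; the minimum is 5, attained along the walk 0 → 1 → 1.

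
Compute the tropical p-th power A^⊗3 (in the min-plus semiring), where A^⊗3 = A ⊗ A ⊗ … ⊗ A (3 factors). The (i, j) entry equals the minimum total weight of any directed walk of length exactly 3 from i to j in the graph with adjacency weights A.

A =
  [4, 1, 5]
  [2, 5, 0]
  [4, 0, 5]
A^⊗3 =
  [5, 1, 5]
  [2, 5, 0]
  [4, 0, 5]

Each entry (A^⊗3)_ij equals the minimum over all length-3 walks i = v_0 → v_1 → … → v_3 = j of Σ_t A[v_t][v_{t+1}]. For example, for (i, j) = (0, 2) we minimise over 9 possible intermediate vertex sequences; the minimum is 5, attained along the walk 0 → 0 → 1 → 2.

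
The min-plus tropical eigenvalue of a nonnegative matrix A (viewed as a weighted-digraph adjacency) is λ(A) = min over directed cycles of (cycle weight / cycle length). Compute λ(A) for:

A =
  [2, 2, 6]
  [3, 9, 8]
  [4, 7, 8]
λ(A) = 2

Enumerate directed cycles and compute their means (weight / length). Sample:
  cycle 0 → 0: weight = 2, length = 1, mean = 2/1 ≈ 2.000
  cycle 1 → 1: weight = 9, length = 1, mean = 9/1 ≈ 9.000
  cycle 2 → 2: weight = 8, length = 1, mean = 8/1 ≈ 8.000
  cycle 0 → 1 → 0: weight = 5, length = 2, mean = 5/2 ≈ 2.500
  cycle 0 → 2 → 0: weight = 10, length = 2, mean = 10/2 ≈ 5.000
  cycle 1 → 0 → 1: weight = 5, length = 2, mean = 5/2 ≈ 2.500
Minimum mean = 2.000, attained e.g. along the cycle 0 → 0 with weight 2 and length 1. So λ(A) = 2/1 = 2.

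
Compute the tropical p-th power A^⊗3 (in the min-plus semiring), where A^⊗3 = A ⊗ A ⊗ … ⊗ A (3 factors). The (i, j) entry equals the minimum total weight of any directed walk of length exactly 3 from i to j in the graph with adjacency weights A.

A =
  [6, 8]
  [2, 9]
A^⊗3 =
  [16, 18]
  [12, 16]

Each entry (A^⊗3)_ij equals the minimum over all length-3 walks i = v_0 → v_1 → … → v_3 = j of Σ_t A[v_t][v_{t+1}]. For example, for (i, j) = (0, 1) we minimise over 4 possible intermediate vertex sequences; the minimum is 18, attained along the walk 0 → 1 → 0 → 1.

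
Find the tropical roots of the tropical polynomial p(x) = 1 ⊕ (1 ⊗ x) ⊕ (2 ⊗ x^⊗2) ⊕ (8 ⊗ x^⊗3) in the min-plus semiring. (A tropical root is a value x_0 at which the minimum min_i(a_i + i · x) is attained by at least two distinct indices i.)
Roots: {-6, -1, 0}

Each tropical root is a break point of the lower envelope of the lines y = a_i + i · x (there are 4 lines, with slopes 0, 1, ..., 3). Only the lines that attain the minimum somewhere contribute to roots; other lines are dominated. Here the surviving (envelope) indices are i = 3, i = 2, i = 1, i = 0.
Intersections between consecutive envelope lines give the roots: for adjacent envelope indices i < j the intersection is x = (a_i − a_j) / (j − i). Reading off the sorted break points: {-6, -1, 0}.
Verification: at each break x_0, at least two indices attain the minimum of min_i(a_i + i · x_0).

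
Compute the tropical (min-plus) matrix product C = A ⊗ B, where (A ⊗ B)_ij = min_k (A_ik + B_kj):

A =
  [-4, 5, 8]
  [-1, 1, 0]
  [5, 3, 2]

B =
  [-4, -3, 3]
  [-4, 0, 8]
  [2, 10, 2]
A ⊗ B =
  [-8, -7, -1]
  [-5, -4, 2]
  [-1, 2, 4]

Apply the min-plus product entry-by-entry:
  C[0][0] = min over k of (A[0][0] + B[0][0] = -4 + -4 = -8, A[0][1] + B[1][0] = 5 + -4 = 1, A[0][2] + B[2][0] = 8 + 2 = 10) = -8 (attained at k = 0)
  C[0][1] = min over k of (A[0][0] + B[0][1] = -4 + -3 = -7, A[0][1] + B[1][1] = 5 + 0 = 5, A[0][2] + B[2][1] = 8 + 10 = 18) = -7 (attained at k = 0)
  C[0][2] = min over k of (A[0][0] + B[0][2] = -4 + 3 = -1, A[0][1] + B[1][2] = 5 + 8 = 13, A[0][2] + B[2][2] = 8 + 2 = 10) = -1 (attained at k = 0)
  C[1][0] = min over k of (A[1][0] + B[0][0] = -1 + -4 = -5, A[1][1] + B[1][0] = 1 + -4 = -3, A[1][2] + B[2][0] = 0 + 2 = 2) = -5 (attained at k = 0)
  C[1][1] = min over k of (A[1][0] + B[0][1] = -1 + -3 = -4, A[1][1] + B[1][1] = 1 + 0 = 1, A[1][2] + B[2][1] = 0 + 10 = 10) = -4 (attained at k = 0)
  C[1][2] = min over k of (A[1][0] + B[0][2] = -1 + 3 = 2, A[1][1] + B[1][2] = 1 + 8 = 9, A[1][2] + B[2][2] = 0 + 2 = 2) = 2 (attained at k = 0)
  C[2][0] = min over k of (A[2][0] + B[0][0] = 5 + -4 = 1, A[2][1] + B[1][0] = 3 + -4 = -1, A[2][2] + B[2][0] = 2 + 2 = 4) = -1 (attained at k = 1)
  C[2][1] = min over k of (A[2][0] + B[0][1] = 5 + -3 = 2, A[2][1] + B[1][1] = 3 + 0 = 3, A[2][2] + B[2][1] = 2 + 10 = 12) = 2 (attained at k = 0)
  C[2][2] = min over k of (A[2][0] + B[0][2] = 5 + 3 = 8, A[2][1] + B[1][2] = 3 + 8 = 11, A[2][2] + B[2][2] = 2 + 2 = 4) = 4 (attained at k = 2)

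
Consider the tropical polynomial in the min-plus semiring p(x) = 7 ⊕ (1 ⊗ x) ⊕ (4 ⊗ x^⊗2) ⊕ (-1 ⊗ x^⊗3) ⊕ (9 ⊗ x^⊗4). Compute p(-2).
p(-2) = -7

A tropical monomial a ⊗ x^⊗i evaluates to a + i · x. Evaluating each term at x = -2:
  Term 0 contributes 7 + 0 · -2 = 7
  Term 1 contributes 1 + 1 · -2 = -1
  Term 2 contributes 4 + 2 · -2 = 0
  Term 3 contributes -1 + 3 · -2 = -7
  Term 4 contributes 9 + 4 · -2 = 1
p(-2) = ⊕ of these = min[7, -1, 0, -7, 1] = -7.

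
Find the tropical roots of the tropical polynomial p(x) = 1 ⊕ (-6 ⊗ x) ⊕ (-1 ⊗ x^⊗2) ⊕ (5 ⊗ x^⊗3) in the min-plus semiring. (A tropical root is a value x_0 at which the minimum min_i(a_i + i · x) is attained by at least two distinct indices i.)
Roots: {-6, -5, 7}

Each tropical root is a break point of the lower envelope of the lines y = a_i + i · x (there are 4 lines, with slopes 0, 1, ..., 3). Only the lines that attain the minimum somewhere contribute to roots; other lines are dominated. Here the surviving (envelope) indices are i = 3, i = 2, i = 1, i = 0.
Intersections between consecutive envelope lines give the roots: for adjacent envelope indices i < j the intersection is x = (a_i − a_j) / (j − i). Reading off the sorted break points: {-6, -5, 7}.
Verification: at each break x_0, at least two indices attain the minimum of min_i(a_i + i · x_0).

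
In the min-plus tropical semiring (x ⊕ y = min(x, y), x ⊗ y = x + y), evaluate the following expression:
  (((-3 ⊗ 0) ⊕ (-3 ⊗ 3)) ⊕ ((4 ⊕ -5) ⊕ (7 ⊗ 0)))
(((-3 ⊗ 0) ⊕ (-3 ⊗ 3)) ⊕ ((4 ⊕ -5) ⊕ (7 ⊗ 0))) = -5

Expand innermost to outermost. Recall ⊕ takes the minimum of its arguments and ⊗ takes their sum. Working out the expression (((-3 ⊗ 0) ⊕ (-3 ⊗ 3)) ⊕ ((4 ⊕ -5) ⊕ (7 ⊗ 0))) gives -5.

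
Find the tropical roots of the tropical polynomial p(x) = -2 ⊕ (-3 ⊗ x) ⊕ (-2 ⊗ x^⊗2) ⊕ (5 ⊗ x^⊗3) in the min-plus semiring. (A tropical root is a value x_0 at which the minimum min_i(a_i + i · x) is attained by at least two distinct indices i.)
Roots: {-7, -1, 1}

Each tropical root is a break point of the lower envelope of the lines y = a_i + i · x (there are 4 lines, with slopes 0, 1, ..., 3). Only the lines that attain the minimum somewhere contribute to roots; other lines are dominated. Here the surviving (envelope) indices are i = 3, i = 2, i = 1, i = 0.
Intersections between consecutive envelope lines give the roots: for adjacent envelope indices i < j the intersection is x = (a_i − a_j) / (j − i). Reading off the sorted break points: {-7, -1, 1}.
Verification: at each break x_0, at least two indices attain the minimum of min_i(a_i + i · x_0).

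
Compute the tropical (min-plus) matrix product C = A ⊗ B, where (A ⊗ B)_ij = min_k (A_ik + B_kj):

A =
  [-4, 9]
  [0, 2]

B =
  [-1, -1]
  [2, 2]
A ⊗ B =
  [-5, -5]
  [-1, -1]

Apply the min-plus product entry-by-entry:
  C[0][0] = min over k of (A[0][0] + B[0][0] = -4 + -1 = -5, A[0][1] + B[1][0] = 9 + 2 = 11) = -5 (attained at k = 0)
  C[0][1] = min over k of (A[0][0] + B[0][1] = -4 + -1 = -5, A[0][1] + B[1][1] = 9 + 2 = 11) = -5 (attained at k = 0)
  C[1][0] = min over k of (A[1][0] + B[0][0] = 0 + -1 = -1, A[1][1] + B[1][0] = 2 + 2 = 4) = -1 (attained at k = 0)
  C[1][1] = min over k of (A[1][0] + B[0][1] = 0 + -1 = -1, A[1][1] + B[1][1] = 2 + 2 = 4) = -1 (attained at k = 0)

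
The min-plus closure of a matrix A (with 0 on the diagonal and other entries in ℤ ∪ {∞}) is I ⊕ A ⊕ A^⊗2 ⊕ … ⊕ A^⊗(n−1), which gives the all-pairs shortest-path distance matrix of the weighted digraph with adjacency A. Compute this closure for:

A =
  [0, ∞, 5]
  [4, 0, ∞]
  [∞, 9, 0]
Closure =
  [0, 14, 5]
  [4, 0, 9]
  [13, 9, 0]

This is the Floyd-Warshall all-pairs shortest-path computation. For each intermediate vertex k = 0, 1, …, 2, update dist[i][j] ← min(dist[i][j], dist[i][k] + dist[k][j]). The final matrix gives, for each (i, j), the minimum total weight of any directed path from i to j (possibly empty when i = j).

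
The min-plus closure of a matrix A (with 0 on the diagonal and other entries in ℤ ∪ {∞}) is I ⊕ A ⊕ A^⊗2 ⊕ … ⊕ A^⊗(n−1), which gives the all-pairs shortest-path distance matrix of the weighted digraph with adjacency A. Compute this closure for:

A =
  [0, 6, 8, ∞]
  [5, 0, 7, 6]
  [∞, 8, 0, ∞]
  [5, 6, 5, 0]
Closure =
  [0, 6, 8, 12]
  [5, 0, 7, 6]
  [13, 8, 0, 14]
  [5, 6, 5, 0]

This is the Floyd-Warshall all-pairs shortest-path computation. For each intermediate vertex k = 0, 1, …, 3, update dist[i][j] ← min(dist[i][j], dist[i][k] + dist[k][j]). The final matrix gives, for each (i, j), the minimum total weight of any directed path from i to j (possibly empty when i = j).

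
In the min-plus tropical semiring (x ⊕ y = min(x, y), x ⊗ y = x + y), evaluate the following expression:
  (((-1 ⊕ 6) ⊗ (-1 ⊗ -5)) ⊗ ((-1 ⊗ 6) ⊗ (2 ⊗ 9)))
(((-1 ⊕ 6) ⊗ (-1 ⊗ -5)) ⊗ ((-1 ⊗ 6) ⊗ (2 ⊗ 9))) = 9

Expand innermost to outermost. Recall ⊕ takes the minimum of its arguments and ⊗ takes their sum. Working out the expression (((-1 ⊕ 6) ⊗ (-1 ⊗ -5)) ⊗ ((-1 ⊗ 6) ⊗ (2 ⊗ 9))) gives 9.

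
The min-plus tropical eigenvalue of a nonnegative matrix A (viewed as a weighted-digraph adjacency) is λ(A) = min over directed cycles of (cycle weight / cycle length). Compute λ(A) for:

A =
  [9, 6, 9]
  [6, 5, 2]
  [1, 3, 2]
λ(A) = 2

Enumerate directed cycles and compute their means (weight / length). Sample:
  cycle 0 → 0: weight = 9, length = 1, mean = 9/1 ≈ 9.000
  cycle 1 → 1: weight = 5, length = 1, mean = 5/1 ≈ 5.000
  cycle 2 → 2: weight = 2, length = 1, mean = 2/1 ≈ 2.000
  cycle 0 → 1 → 0: weight = 12, length = 2, mean = 12/2 ≈ 6.000
  cycle 0 → 2 → 0: weight = 10, length = 2, mean = 10/2 ≈ 5.000
  cycle 1 → 0 → 1: weight = 12, length = 2, mean = 12/2 ≈ 6.000
Minimum mean = 2.000, attained e.g. along the cycle 2 → 2 with weight 2 and length 1. So λ(A) = 2/1 = 2.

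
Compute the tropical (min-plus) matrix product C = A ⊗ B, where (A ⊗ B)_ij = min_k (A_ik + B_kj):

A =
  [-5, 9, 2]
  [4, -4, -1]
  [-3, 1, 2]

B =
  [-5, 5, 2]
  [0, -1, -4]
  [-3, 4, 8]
A ⊗ B =
  [-10, 0, -3]
  [-4, -5, -8]
  [-8, 0, -3]

Apply the min-plus product entry-by-entry:
  C[0][0] = min over k of (A[0][0] + B[0][0] = -5 + -5 = -10, A[0][1] + B[1][0] = 9 + 0 = 9, A[0][2] + B[2][0] = 2 + -3 = -1) = -10 (attained at k = 0)
  C[0][1] = min over k of (A[0][0] + B[0][1] = -5 + 5 = 0, A[0][1] + B[1][1] = 9 + -1 = 8, A[0][2] + B[2][1] = 2 + 4 = 6) = 0 (attained at k = 0)
  C[0][2] = min over k of (A[0][0] + B[0][2] = -5 + 2 = -3, A[0][1] + B[1][2] = 9 + -4 = 5, A[0][2] + B[2][2] = 2 + 8 = 10) = -3 (attained at k = 0)
  C[1][0] = min over k of (A[1][0] + B[0][0] = 4 + -5 = -1, A[1][1] + B[1][0] = -4 + 0 = -4, A[1][2] + B[2][0] = -1 + -3 = -4) = -4 (attained at k = 1)
  C[1][1] = min over k of (A[1][0] + B[0][1] = 4 + 5 = 9, A[1][1] + B[1][1] = -4 + -1 = -5, A[1][2] + B[2][1] = -1 + 4 = 3) = -5 (attained at k = 1)
  C[1][2] = min over k of (A[1][0] + B[0][2] = 4 + 2 = 6, A[1][1] + B[1][2] = -4 + -4 = -8, A[1][2] + B[2][2] = -1 + 8 = 7) = -8 (attained at k = 1)
  C[2][0] = min over k of (A[2][0] + B[0][0] = -3 + -5 = -8, A[2][1] + B[1][0] = 1 + 0 = 1, A[2][2] + B[2][0] = 2 + -3 = -1) = -8 (attained at k = 0)
  C[2][1] = min over k of (A[2][0] + B[0][1] = -3 + 5 = 2, A[2][1] + B[1][1] = 1 + -1 = 0, A[2][2] + B[2][1] = 2 + 4 = 6) = 0 (attained at k = 1)
  C[2][2] = min over k of (A[2][0] + B[0][2] = -3 + 2 = -1, A[2][1] + B[1][2] = 1 + -4 = -3, A[2][2] + B[2][2] = 2 + 8 = 10) = -3 (attained at k = 1)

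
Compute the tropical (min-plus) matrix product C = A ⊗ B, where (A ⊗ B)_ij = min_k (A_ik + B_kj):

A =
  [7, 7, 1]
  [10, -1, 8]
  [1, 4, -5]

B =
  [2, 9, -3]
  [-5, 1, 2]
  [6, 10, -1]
A ⊗ B =
  [2, 8, 0]
  [-6, 0, 1]
  [-1, 5, -6]

Apply the min-plus product entry-by-entry:
  C[0][0] = min over k of (A[0][0] + B[0][0] = 7 + 2 = 9, A[0][1] + B[1][0] = 7 + -5 = 2, A[0][2] + B[2][0] = 1 + 6 = 7) = 2 (attained at k = 1)
  C[0][1] = min over k of (A[0][0] + B[0][1] = 7 + 9 = 16, A[0][1] + B[1][1] = 7 + 1 = 8, A[0][2] + B[2][1] = 1 + 10 = 11) = 8 (attained at k = 1)
  C[0][2] = min over k of (A[0][0] + B[0][2] = 7 + -3 = 4, A[0][1] + B[1][2] = 7 + 2 = 9, A[0][2] + B[2][2] = 1 + -1 = 0) = 0 (attained at k = 2)
  C[1][0] = min over k of (A[1][0] + B[0][0] = 10 + 2 = 12, A[1][1] + B[1][0] = -1 + -5 = -6, A[1][2] + B[2][0] = 8 + 6 = 14) = -6 (attained at k = 1)
  C[1][1] = min over k of (A[1][0] + B[0][1] = 10 + 9 = 19, A[1][1] + B[1][1] = -1 + 1 = 0, A[1][2] + B[2][1] = 8 + 10 = 18) = 0 (attained at k = 1)
  C[1][2] = min over k of (A[1][0] + B[0][2] = 10 + -3 = 7, A[1][1] + B[1][2] = -1 + 2 = 1, A[1][2] + B[2][2] = 8 + -1 = 7) = 1 (attained at k = 1)
  C[2][0] = min over k of (A[2][0] + B[0][0] = 1 + 2 = 3, A[2][1] + B[1][0] = 4 + -5 = -1, A[2][2] + B[2][0] = -5 + 6 = 1) = -1 (attained at k = 1)
  C[2][1] = min over k of (A[2][0] + B[0][1] = 1 + 9 = 10, A[2][1] + B[1][1] = 4 + 1 = 5, A[2][2] + B[2][1] = -5 + 10 = 5) = 5 (attained at k = 1)
  C[2][2] = min over k of (A[2][0] + B[0][2] = 1 + -3 = -2, A[2][1] + B[1][2] = 4 + 2 = 6, A[2][2] + B[2][2] = -5 + -1 = -6) = -6 (attained at k = 2)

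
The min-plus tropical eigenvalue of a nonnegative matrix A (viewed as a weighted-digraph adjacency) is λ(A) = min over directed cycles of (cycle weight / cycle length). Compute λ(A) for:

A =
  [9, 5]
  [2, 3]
λ(A) = 3

Enumerate directed cycles and compute their means (weight / length). Sample:
  cycle 0 → 0: weight = 9, length = 1, mean = 9/1 ≈ 9.000
  cycle 1 → 1: weight = 3, length = 1, mean = 3/1 ≈ 3.000
  cycle 0 → 1 → 0: weight = 7, length = 2, mean = 7/2 ≈ 3.500
  cycle 1 → 0 → 1: weight = 7, length = 2, mean = 7/2 ≈ 3.500
Minimum mean = 3.000, attained e.g. along the cycle 1 → 1 with weight 3 and length 1. So λ(A) = 3/1 = 3.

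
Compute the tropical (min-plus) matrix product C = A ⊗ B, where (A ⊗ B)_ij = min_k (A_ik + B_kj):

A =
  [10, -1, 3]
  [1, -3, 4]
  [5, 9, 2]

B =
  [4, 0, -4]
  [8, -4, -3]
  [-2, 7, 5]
A ⊗ B =
  [1, -5, -4]
  [2, -7, -6]
  [0, 5, 1]

Apply the min-plus product entry-by-entry:
  C[0][0] = min over k of (A[0][0] + B[0][0] = 10 + 4 = 14, A[0][1] + B[1][0] = -1 + 8 = 7, A[0][2] + B[2][0] = 3 + -2 = 1) = 1 (attained at k = 2)
  C[0][1] = min over k of (A[0][0] + B[0][1] = 10 + 0 = 10, A[0][1] + B[1][1] = -1 + -4 = -5, A[0][2] + B[2][1] = 3 + 7 = 10) = -5 (attained at k = 1)
  C[0][2] = min over k of (A[0][0] + B[0][2] = 10 + -4 = 6, A[0][1] + B[1][2] = -1 + -3 = -4, A[0][2] + B[2][2] = 3 + 5 = 8) = -4 (attained at k = 1)
  C[1][0] = min over k of (A[1][0] + B[0][0] = 1 + 4 = 5, A[1][1] + B[1][0] = -3 + 8 = 5, A[1][2] + B[2][0] = 4 + -2 = 2) = 2 (attained at k = 2)
  C[1][1] = min over k of (A[1][0] + B[0][1] = 1 + 0 = 1, A[1][1] + B[1][1] = -3 + -4 = -7, A[1][2] + B[2][1] = 4 + 7 = 11) = -7 (attained at k = 1)
  C[1][2] = min over k of (A[1][0] + B[0][2] = 1 + -4 = -3, A[1][1] + B[1][2] = -3 + -3 = -6, A[1][2] + B[2][2] = 4 + 5 = 9) = -6 (attained at k = 1)
  C[2][0] = min over k of (A[2][0] + B[0][0] = 5 + 4 = 9, A[2][1] + B[1][0] = 9 + 8 = 17, A[2][2] + B[2][0] = 2 + -2 = 0) = 0 (attained at k = 2)
  C[2][1] = min over k of (A[2][0] + B[0][1] = 5 + 0 = 5, A[2][1] + B[1][1] = 9 + -4 = 5, A[2][2] + B[2][1] = 2 + 7 = 9) = 5 (attained at k = 0)
  C[2][2] = min over k of (A[2][0] + B[0][2] = 5 + -4 = 1, A[2][1] + B[1][2] = 9 + -3 = 6, A[2][2] + B[2][2] = 2 + 5 = 7) = 1 (attained at k = 0)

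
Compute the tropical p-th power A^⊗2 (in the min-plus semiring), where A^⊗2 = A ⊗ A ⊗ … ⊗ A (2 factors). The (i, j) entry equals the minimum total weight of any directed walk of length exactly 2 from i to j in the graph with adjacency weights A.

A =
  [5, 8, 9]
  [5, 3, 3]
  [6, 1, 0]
A^⊗2 =
  [10, 10, 9]
  [8, 4, 3]
  [6, 1, 0]

Each entry (A^⊗2)_ij equals the minimum over all length-2 walks i = v_0 → v_1 → … → v_2 = j of Σ_t A[v_t][v_{t+1}]. For example, for (i, j) = (0, 2) we minimise over 3 possible intermediate vertex sequences; the minimum is 9, attained along the walk 0 → 2 → 2.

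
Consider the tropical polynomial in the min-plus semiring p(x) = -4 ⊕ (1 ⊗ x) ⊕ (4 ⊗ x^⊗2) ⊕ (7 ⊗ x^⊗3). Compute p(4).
p(4) = -4

A tropical monomial a ⊗ x^⊗i evaluates to a + i · x. Evaluating each term at x = 4:
  Term 0 contributes -4 + 0 · 4 = -4
  Term 1 contributes 1 + 1 · 4 = 5
  Term 2 contributes 4 + 2 · 4 = 12
  Term 3 contributes 7 + 3 · 4 = 19
p(4) = ⊕ of these = min[-4, 5, 12, 19] = -4.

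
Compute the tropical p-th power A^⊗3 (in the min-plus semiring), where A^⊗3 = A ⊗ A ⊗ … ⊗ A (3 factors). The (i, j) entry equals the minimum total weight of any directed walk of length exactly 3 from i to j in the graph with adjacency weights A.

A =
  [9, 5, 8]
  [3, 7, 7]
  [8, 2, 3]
A^⊗3 =
  [13, 13, 14]
  [11, 12, 13]
  [8, 8, 9]

Each entry (A^⊗3)_ij equals the minimum over all length-3 walks i = v_0 → v_1 → … → v_3 = j of Σ_t A[v_t][v_{t+1}]. For example, for (i, j) = (0, 2) we minimise over 9 possible intermediate vertex sequences; the minimum is 14, attained along the walk 0 → 2 → 2 → 2.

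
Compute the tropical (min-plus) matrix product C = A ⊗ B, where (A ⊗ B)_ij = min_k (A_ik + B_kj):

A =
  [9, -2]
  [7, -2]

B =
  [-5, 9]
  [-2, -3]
A ⊗ B =
  [-4, -5]
  [-4, -5]

Apply the min-plus product entry-by-entry:
  C[0][0] = min over k of (A[0][0] + B[0][0] = 9 + -5 = 4, A[0][1] + B[1][0] = -2 + -2 = -4) = -4 (attained at k = 1)
  C[0][1] = min over k of (A[0][0] + B[0][1] = 9 + 9 = 18, A[0][1] + B[1][1] = -2 + -3 = -5) = -5 (attained at k = 1)
  C[1][0] = min over k of (A[1][0] + B[0][0] = 7 + -5 = 2, A[1][1] + B[1][0] = -2 + -2 = -4) = -4 (attained at k = 1)
  C[1][1] = min over k of (A[1][0] + B[0][1] = 7 + 9 = 16, A[1][1] + B[1][1] = -2 + -3 = -5) = -5 (attained at k = 1)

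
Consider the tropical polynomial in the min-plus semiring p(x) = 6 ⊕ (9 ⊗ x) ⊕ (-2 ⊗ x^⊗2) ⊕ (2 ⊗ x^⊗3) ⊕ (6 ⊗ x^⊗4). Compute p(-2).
p(-2) = -6

A tropical monomial a ⊗ x^⊗i evaluates to a + i · x. Evaluating each term at x = -2:
  Term 0 contributes 6 + 0 · -2 = 6
  Term 1 contributes 9 + 1 · -2 = 7
  Term 2 contributes -2 + 2 · -2 = -6
  Term 3 contributes 2 + 3 · -2 = -4
  Term 4 contributes 6 + 4 · -2 = -2
p(-2) = ⊕ of these = min[6, 7, -6, -4, -2] = -6.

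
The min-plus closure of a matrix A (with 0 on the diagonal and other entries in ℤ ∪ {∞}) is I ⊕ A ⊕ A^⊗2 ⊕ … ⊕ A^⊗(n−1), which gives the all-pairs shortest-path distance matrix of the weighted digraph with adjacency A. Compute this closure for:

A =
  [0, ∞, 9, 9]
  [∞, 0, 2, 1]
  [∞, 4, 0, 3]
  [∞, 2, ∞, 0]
Closure =
  [0, 11, 9, 9]
  [∞, 0, 2, 1]
  [∞, 4, 0, 3]
  [∞, 2, 4, 0]

This is the Floyd-Warshall all-pairs shortest-path computation. For each intermediate vertex k = 0, 1, …, 3, update dist[i][j] ← min(dist[i][j], dist[i][k] + dist[k][j]). The final matrix gives, for each (i, j), the minimum total weight of any directed path from i to j (possibly empty when i = j).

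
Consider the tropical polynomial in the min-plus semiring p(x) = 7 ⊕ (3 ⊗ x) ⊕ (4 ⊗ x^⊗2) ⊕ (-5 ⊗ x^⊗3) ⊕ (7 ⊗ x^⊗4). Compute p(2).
p(2) = 1

A tropical monomial a ⊗ x^⊗i evaluates to a + i · x. Evaluating each term at x = 2:
  Term 0 contributes 7 + 0 · 2 = 7
  Term 1 contributes 3 + 1 · 2 = 5
  Term 2 contributes 4 + 2 · 2 = 8
  Term 3 contributes -5 + 3 · 2 = 1
  Term 4 contributes 7 + 4 · 2 = 15
p(2) = ⊕ of these = min[7, 5, 8, 1, 15] = 1.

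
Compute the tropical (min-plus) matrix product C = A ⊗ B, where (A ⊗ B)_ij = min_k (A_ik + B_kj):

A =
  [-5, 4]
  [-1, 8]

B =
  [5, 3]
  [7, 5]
A ⊗ B =
  [0, -2]
  [4, 2]

Apply the min-plus product entry-by-entry:
  C[0][0] = min over k of (A[0][0] + B[0][0] = -5 + 5 = 0, A[0][1] + B[1][0] = 4 + 7 = 11) = 0 (attained at k = 0)
  C[0][1] = min over k of (A[0][0] + B[0][1] = -5 + 3 = -2, A[0][1] + B[1][1] = 4 + 5 = 9) = -2 (attained at k = 0)
  C[1][0] = min over k of (A[1][0] + B[0][0] = -1 + 5 = 4, A[1][1] + B[1][0] = 8 + 7 = 15) = 4 (attained at k = 0)
  C[1][1] = min over k of (A[1][0] + B[0][1] = -1 + 3 = 2, A[1][1] + B[1][1] = 8 + 5 = 13) = 2 (attained at k = 0)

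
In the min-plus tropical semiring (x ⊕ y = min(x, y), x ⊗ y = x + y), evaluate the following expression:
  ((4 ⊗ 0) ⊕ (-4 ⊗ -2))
((4 ⊗ 0) ⊕ (-4 ⊗ -2)) = -6

Expand innermost to outermost. Recall ⊕ takes the minimum of its arguments and ⊗ takes their sum. Working out the expression ((4 ⊗ 0) ⊕ (-4 ⊗ -2)) gives -6.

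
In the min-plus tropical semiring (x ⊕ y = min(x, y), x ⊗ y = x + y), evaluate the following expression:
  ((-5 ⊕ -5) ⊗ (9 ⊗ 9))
((-5 ⊕ -5) ⊗ (9 ⊗ 9)) = 13

Expand innermost to outermost. Recall ⊕ takes the minimum of its arguments and ⊗ takes their sum. Working out the expression ((-5 ⊕ -5) ⊗ (9 ⊗ 9)) gives 13.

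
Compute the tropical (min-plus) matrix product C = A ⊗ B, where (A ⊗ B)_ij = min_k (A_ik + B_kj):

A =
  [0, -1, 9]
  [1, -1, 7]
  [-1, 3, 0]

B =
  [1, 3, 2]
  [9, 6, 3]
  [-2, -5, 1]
A ⊗ B =
  [1, 3, 2]
  [2, 2, 2]
  [-2, -5, 1]

Apply the min-plus product entry-by-entry:
  C[0][0] = min over k of (A[0][0] + B[0][0] = 0 + 1 = 1, A[0][1] + B[1][0] = -1 + 9 = 8, A[0][2] + B[2][0] = 9 + -2 = 7) = 1 (attained at k = 0)
  C[0][1] = min over k of (A[0][0] + B[0][1] = 0 + 3 = 3, A[0][1] + B[1][1] = -1 + 6 = 5, A[0][2] + B[2][1] = 9 + -5 = 4) = 3 (attained at k = 0)
  C[0][2] = min over k of (A[0][0] + B[0][2] = 0 + 2 = 2, A[0][1] + B[1][2] = -1 + 3 = 2, A[0][2] + B[2][2] = 9 + 1 = 10) = 2 (attained at k = 0)
  C[1][0] = min over k of (A[1][0] + B[0][0] = 1 + 1 = 2, A[1][1] + B[1][0] = -1 + 9 = 8, A[1][2] + B[2][0] = 7 + -2 = 5) = 2 (attained at k = 0)
  C[1][1] = min over k of (A[1][0] + B[0][1] = 1 + 3 = 4, A[1][1] + B[1][1] = -1 + 6 = 5, A[1][2] + B[2][1] = 7 + -5 = 2) = 2 (attained at k = 2)
  C[1][2] = min over k of (A[1][0] + B[0][2] = 1 + 2 = 3, A[1][1] + B[1][2] = -1 + 3 = 2, A[1][2] + B[2][2] = 7 + 1 = 8) = 2 (attained at k = 1)
  C[2][0] = min over k of (A[2][0] + B[0][0] = -1 + 1 = 0, A[2][1] + B[1][0] = 3 + 9 = 12, A[2][2] + B[2][0] = 0 + -2 = -2) = -2 (attained at k = 2)
  C[2][1] = min over k of (A[2][0] + B[0][1] = -1 + 3 = 2, A[2][1] + B[1][1] = 3 + 6 = 9, A[2][2] + B[2][1] = 0 + -5 = -5) = -5 (attained at k = 2)
  C[2][2] = min over k of (A[2][0] + B[0][2] = -1 + 2 = 1, A[2][1] + B[1][2] = 3 + 3 = 6, A[2][2] + B[2][2] = 0 + 1 = 1) = 1 (attained at k = 0)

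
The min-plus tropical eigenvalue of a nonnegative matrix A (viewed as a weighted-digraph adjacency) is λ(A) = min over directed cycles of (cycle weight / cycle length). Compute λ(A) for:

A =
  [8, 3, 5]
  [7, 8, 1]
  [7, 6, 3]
λ(A) = 3

Enumerate directed cycles and compute their means (weight / length). Sample:
  cycle 0 → 0: weight = 8, length = 1, mean = 8/1 ≈ 8.000
  cycle 1 → 1: weight = 8, length = 1, mean = 8/1 ≈ 8.000
  cycle 2 → 2: weight = 3, length = 1, mean = 3/1 ≈ 3.000
  cycle 0 → 1 → 0: weight = 10, length = 2, mean = 10/2 ≈ 5.000
  cycle 0 → 2 → 0: weight = 12, length = 2, mean = 12/2 ≈ 6.000
  cycle 1 → 0 → 1: weight = 10, length = 2, mean = 10/2 ≈ 5.000
Minimum mean = 3.000, attained e.g. along the cycle 2 → 2 with weight 3 and length 1. So λ(A) = 3/1 = 3.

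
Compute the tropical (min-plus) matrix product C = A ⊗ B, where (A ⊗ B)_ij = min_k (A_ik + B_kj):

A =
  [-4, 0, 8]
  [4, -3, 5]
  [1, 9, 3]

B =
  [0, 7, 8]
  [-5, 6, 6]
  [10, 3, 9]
A ⊗ B =
  [-5, 3, 4]
  [-8, 3, 3]
  [1, 6, 9]

Apply the min-plus product entry-by-entry:
  C[0][0] = min over k of (A[0][0] + B[0][0] = -4 + 0 = -4, A[0][1] + B[1][0] = 0 + -5 = -5, A[0][2] + B[2][0] = 8 + 10 = 18) = -5 (attained at k = 1)
  C[0][1] = min over k of (A[0][0] + B[0][1] = -4 + 7 = 3, A[0][1] + B[1][1] = 0 + 6 = 6, A[0][2] + B[2][1] = 8 + 3 = 11) = 3 (attained at k = 0)
  C[0][2] = min over k of (A[0][0] + B[0][2] = -4 + 8 = 4, A[0][1] + B[1][2] = 0 + 6 = 6, A[0][2] + B[2][2] = 8 + 9 = 17) = 4 (attained at k = 0)
  C[1][0] = min over k of (A[1][0] + B[0][0] = 4 + 0 = 4, A[1][1] + B[1][0] = -3 + -5 = -8, A[1][2] + B[2][0] = 5 + 10 = 15) = -8 (attained at k = 1)
  C[1][1] = min over k of (A[1][0] + B[0][1] = 4 + 7 = 11, A[1][1] + B[1][1] = -3 + 6 = 3, A[1][2] + B[2][1] = 5 + 3 = 8) = 3 (attained at k = 1)
  C[1][2] = min over k of (A[1][0] + B[0][2] = 4 + 8 = 12, A[1][1] + B[1][2] = -3 + 6 = 3, A[1][2] + B[2][2] = 5 + 9 = 14) = 3 (attained at k = 1)
  C[2][0] = min over k of (A[2][0] + B[0][0] = 1 + 0 = 1, A[2][1] + B[1][0] = 9 + -5 = 4, A[2][2] + B[2][0] = 3 + 10 = 13) = 1 (attained at k = 0)
  C[2][1] = min over k of (A[2][0] + B[0][1] = 1 + 7 = 8, A[2][1] + B[1][1] = 9 + 6 = 15, A[2][2] + B[2][1] = 3 + 3 = 6) = 6 (attained at k = 2)
  C[2][2] = min over k of (A[2][0] + B[0][2] = 1 + 8 = 9, A[2][1] + B[1][2] = 9 + 6 = 15, A[2][2] + B[2][2] = 3 + 9 = 12) = 9 (attained at k = 0)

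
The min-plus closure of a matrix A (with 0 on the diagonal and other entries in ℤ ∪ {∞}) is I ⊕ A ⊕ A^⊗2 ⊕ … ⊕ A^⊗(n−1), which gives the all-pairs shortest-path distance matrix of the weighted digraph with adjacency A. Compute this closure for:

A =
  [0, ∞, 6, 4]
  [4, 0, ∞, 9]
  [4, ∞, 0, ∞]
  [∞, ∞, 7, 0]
Closure =
  [0, ∞, 6, 4]
  [4, 0, 10, 8]
  [4, ∞, 0, 8]
  [11, ∞, 7, 0]

This is the Floyd-Warshall all-pairs shortest-path computation. For each intermediate vertex k = 0, 1, …, 3, update dist[i][j] ← min(dist[i][j], dist[i][k] + dist[k][j]). The final matrix gives, for each (i, j), the minimum total weight of any directed path from i to j (possibly empty when i = j).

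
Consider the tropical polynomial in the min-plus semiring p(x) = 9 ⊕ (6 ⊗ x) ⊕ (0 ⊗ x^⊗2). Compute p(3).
p(3) = 6

A tropical monomial a ⊗ x^⊗i evaluates to a + i · x. Evaluating each term at x = 3:
  Term 0 contributes 9 + 0 · 3 = 9
  Term 1 contributes 6 + 1 · 3 = 9
  Term 2 contributes 0 + 2 · 3 = 6
p(3) = ⊕ of these = min[9, 9, 6] = 6.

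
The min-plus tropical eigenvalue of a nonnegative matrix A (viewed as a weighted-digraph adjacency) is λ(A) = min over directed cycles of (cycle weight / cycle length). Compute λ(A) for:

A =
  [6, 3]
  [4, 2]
λ(A) = 2

Enumerate directed cycles and compute their means (weight / length). Sample:
  cycle 0 → 0: weight = 6, length = 1, mean = 6/1 ≈ 6.000
  cycle 1 → 1: weight = 2, length = 1, mean = 2/1 ≈ 2.000
  cycle 0 → 1 → 0: weight = 7, length = 2, mean = 7/2 ≈ 3.500
  cycle 1 → 0 → 1: weight = 7, length = 2, mean = 7/2 ≈ 3.500
Minimum mean = 2.000, attained e.g. along the cycle 1 → 1 with weight 2 and length 1. So λ(A) = 2/1 = 2.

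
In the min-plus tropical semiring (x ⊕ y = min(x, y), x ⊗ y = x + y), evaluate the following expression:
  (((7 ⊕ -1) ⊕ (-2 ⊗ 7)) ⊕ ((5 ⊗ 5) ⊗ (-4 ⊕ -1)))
(((7 ⊕ -1) ⊕ (-2 ⊗ 7)) ⊕ ((5 ⊗ 5) ⊗ (-4 ⊕ -1))) = -1

Expand innermost to outermost. Recall ⊕ takes the minimum of its arguments and ⊗ takes their sum. Working out the expression (((7 ⊕ -1) ⊕ (-2 ⊗ 7)) ⊕ ((5 ⊗ 5) ⊗ (-4 ⊕ -1))) gives -1.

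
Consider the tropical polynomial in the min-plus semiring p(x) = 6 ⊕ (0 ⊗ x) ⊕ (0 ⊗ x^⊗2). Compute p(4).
p(4) = 4

A tropical monomial a ⊗ x^⊗i evaluates to a + i · x. Evaluating each term at x = 4:
  Term 0 contributes 6 + 0 · 4 = 6
  Term 1 contributes 0 + 1 · 4 = 4
  Term 2 contributes 0 + 2 · 4 = 8
p(4) = ⊕ of these = min[6, 4, 8] = 4.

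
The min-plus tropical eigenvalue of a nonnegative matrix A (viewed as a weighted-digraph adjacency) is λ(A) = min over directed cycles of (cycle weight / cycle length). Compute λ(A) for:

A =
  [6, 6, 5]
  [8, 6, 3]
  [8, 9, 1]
λ(A) = 1

Enumerate directed cycles and compute their means (weight / length). Sample:
  cycle 0 → 0: weight = 6, length = 1, mean = 6/1 ≈ 6.000
  cycle 1 → 1: weight = 6, length = 1, mean = 6/1 ≈ 6.000
  cycle 2 → 2: weight = 1, length = 1, mean = 1/1 ≈ 1.000
  cycle 0 → 1 → 0: weight = 14, length = 2, mean = 14/2 ≈ 7.000
  cycle 0 → 2 → 0: weight = 13, length = 2, mean = 13/2 ≈ 6.500
  cycle 1 → 0 → 1: weight = 14, length = 2, mean = 14/2 ≈ 7.000
Minimum mean = 1.000, attained e.g. along the cycle 2 → 2 with weight 1 and length 1. So λ(A) = 1/1 = 1.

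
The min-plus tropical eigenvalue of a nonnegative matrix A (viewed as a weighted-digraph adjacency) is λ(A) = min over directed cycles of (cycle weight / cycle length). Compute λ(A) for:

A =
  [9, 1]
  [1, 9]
λ(A) = 1

Enumerate directed cycles and compute their means (weight / length). Sample:
  cycle 0 → 0: weight = 9, length = 1, mean = 9/1 ≈ 9.000
  cycle 1 → 1: weight = 9, length = 1, mean = 9/1 ≈ 9.000
  cycle 0 → 1 → 0: weight = 2, length = 2, mean = 2/2 ≈ 1.000
  cycle 1 → 0 → 1: weight = 2, length = 2, mean = 2/2 ≈ 1.000
Minimum mean = 1.000, attained e.g. along the cycle 0 → 1 → 0 with weight 2 and length 2. So λ(A) = 2/2 = 1.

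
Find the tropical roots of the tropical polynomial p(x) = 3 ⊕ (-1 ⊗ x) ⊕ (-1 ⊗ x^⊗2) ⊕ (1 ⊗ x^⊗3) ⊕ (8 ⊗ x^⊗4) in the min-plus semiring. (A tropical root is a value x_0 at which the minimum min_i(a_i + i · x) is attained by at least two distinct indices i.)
Roots: {-7, -2, 0, 4}

Each tropical root is a break point of the lower envelope of the lines y = a_i + i · x (there are 5 lines, with slopes 0, 1, ..., 4). Only the lines that attain the minimum somewhere contribute to roots; other lines are dominated. Here the surviving (envelope) indices are i = 4, i = 3, i = 2, i = 1, i = 0.
Intersections between consecutive envelope lines give the roots: for adjacent envelope indices i < j the intersection is x = (a_i − a_j) / (j − i). Reading off the sorted break points: {-7, -2, 0, 4}.
Verification: at each break x_0, at least two indices attain the minimum of min_i(a_i + i · x_0).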